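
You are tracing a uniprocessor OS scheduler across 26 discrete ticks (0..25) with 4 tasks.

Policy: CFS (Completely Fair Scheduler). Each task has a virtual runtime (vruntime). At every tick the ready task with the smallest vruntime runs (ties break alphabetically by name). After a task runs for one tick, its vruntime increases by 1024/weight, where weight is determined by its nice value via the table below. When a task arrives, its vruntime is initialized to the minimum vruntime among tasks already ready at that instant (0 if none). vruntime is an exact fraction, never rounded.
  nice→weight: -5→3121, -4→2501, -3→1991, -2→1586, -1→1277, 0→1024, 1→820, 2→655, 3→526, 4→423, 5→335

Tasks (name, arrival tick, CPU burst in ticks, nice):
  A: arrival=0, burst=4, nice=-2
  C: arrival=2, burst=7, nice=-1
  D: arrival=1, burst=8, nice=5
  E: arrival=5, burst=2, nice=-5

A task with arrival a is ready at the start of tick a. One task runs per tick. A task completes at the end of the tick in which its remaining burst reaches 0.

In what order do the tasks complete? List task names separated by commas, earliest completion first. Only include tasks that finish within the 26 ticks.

t=0: vr[A=0] → run A
t=1: vr[A=512/793 D=512/793] → run A
t=2: vr[A=1024/793 C=512/793 D=512/793] → run C
t=3: vr[A=1024/793 C=1465856/1012661 D=512/793] → run D
t=4: vr[A=1024/793 C=1465856/1012661 D=983552/265655] → run A
t=5: vr[A=1536/793 C=1465856/1012661 D=983552/265655 E=1465856/1012661] → run C
t=6: vr[A=1536/793 C=2277888/1012661 D=983552/265655 E=1465856/1012661] → run E
t=7: vr[A=1536/793 C=2277888/1012661 D=983552/265655 E=5611901440/3160514981] → run E
t=8: vr[A=1536/793 C=2277888/1012661 D=983552/265655] → run A
t=9: vr[C=2277888/1012661 D=983552/265655] → run C
t=10: vr[C=3089920/1012661 D=983552/265655] → run C
t=11: vr[C=3901952/1012661 D=983552/265655] → run D
t=12: vr[C=3901952/1012661 D=1795584/265655] → run C
t=13: vr[C=4713984/1012661 D=1795584/265655] → run C
t=14: vr[C=5526016/1012661 D=1795584/265655] → run C
t=15: vr[D=1795584/265655] → run D
t=16: vr[D=2607616/265655] → run D
t=17: vr[D=3419648/265655] → run D
t=18: vr[D=846336/53131] → run D
t=19: vr[D=5043712/265655] → run D
t=20: vr[D=5855744/265655] → run D
t=21: (idle)
t=22: (idle)
t=23: (idle)
t=24: (idle)
t=25: (idle)

completion order = E, A, C, D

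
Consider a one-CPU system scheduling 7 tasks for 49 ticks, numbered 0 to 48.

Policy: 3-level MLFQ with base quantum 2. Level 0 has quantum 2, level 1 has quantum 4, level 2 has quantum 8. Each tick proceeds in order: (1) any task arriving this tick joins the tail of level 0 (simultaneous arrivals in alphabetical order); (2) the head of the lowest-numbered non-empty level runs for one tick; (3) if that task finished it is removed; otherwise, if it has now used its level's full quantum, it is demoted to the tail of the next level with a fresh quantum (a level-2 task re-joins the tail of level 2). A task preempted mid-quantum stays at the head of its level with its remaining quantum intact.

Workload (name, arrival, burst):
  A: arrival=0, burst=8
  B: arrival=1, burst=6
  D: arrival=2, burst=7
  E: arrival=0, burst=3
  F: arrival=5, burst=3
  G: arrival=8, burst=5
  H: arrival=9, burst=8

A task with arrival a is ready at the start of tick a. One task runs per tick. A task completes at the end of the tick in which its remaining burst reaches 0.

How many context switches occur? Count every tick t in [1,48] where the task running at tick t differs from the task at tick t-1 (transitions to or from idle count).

t=0: L0/L1/L2 = AE/-/- → run A
t=1: L0/L1/L2 = AEB/-/- → run A
t=2: L0/L1/L2 = EBD/A/- → run E
t=3: L0/L1/L2 = EBD/A/- → run E
t=4: L0/L1/L2 = BD/AE/- → run B
t=5: L0/L1/L2 = BDF/AE/- → run B
t=6: L0/L1/L2 = DF/AEB/- → run D
t=7: L0/L1/L2 = DF/AEB/- → run D
t=8: L0/L1/L2 = FG/AEBD/- → run F
t=9: L0/L1/L2 = FGH/AEBD/- → run F
t=10: L0/L1/L2 = GH/AEBDF/- → run G
t=11: L0/L1/L2 = GH/AEBDF/- → run G
t=12: L0/L1/L2 = H/AEBDFG/- → run H
t=13: L0/L1/L2 = H/AEBDFG/- → run H
t=14: L0/L1/L2 = -/AEBDFGH/- → run A
t=15: L0/L1/L2 = -/AEBDFGH/- → run A
t=16: L0/L1/L2 = -/AEBDFGH/- → run A
t=17: L0/L1/L2 = -/AEBDFGH/- → run A
t=18: L0/L1/L2 = -/EBDFGH/A → run E
t=19: L0/L1/L2 = -/BDFGH/A → run B
t=20: L0/L1/L2 = -/BDFGH/A → run B
t=21: L0/L1/L2 = -/BDFGH/A → run B
t=22: L0/L1/L2 = -/BDFGH/A → run B
t=23: L0/L1/L2 = -/DFGH/A → run D
t=24: L0/L1/L2 = -/DFGH/A → run D
t=25: L0/L1/L2 = -/DFGH/A → run D
t=26: L0/L1/L2 = -/DFGH/A → run D
t=27: L0/L1/L2 = -/FGH/AD → run F
t=28: L0/L1/L2 = -/GH/AD → run G
t=29: L0/L1/L2 = -/GH/AD → run G
t=30: L0/L1/L2 = -/GH/AD → run G
t=31: L0/L1/L2 = -/H/AD → run H
t=32: L0/L1/L2 = -/H/AD → run H
t=33: L0/L1/L2 = -/H/AD → run H
t=34: L0/L1/L2 = -/H/AD → run H
t=35: L0/L1/L2 = -/-/ADH → run A
t=36: L0/L1/L2 = -/-/ADH → run A
t=37: L0/L1/L2 = -/-/DH → run D
t=38: L0/L1/L2 = -/-/H → run H
t=39: L0/L1/L2 = -/-/H → run H
t=40: (idle)
t=41: (idle)
t=42: (idle)
t=43: (idle)
t=44: (idle)
t=45: (idle)
t=46: (idle)
t=47: (idle)
t=48: (idle)

context switches = 17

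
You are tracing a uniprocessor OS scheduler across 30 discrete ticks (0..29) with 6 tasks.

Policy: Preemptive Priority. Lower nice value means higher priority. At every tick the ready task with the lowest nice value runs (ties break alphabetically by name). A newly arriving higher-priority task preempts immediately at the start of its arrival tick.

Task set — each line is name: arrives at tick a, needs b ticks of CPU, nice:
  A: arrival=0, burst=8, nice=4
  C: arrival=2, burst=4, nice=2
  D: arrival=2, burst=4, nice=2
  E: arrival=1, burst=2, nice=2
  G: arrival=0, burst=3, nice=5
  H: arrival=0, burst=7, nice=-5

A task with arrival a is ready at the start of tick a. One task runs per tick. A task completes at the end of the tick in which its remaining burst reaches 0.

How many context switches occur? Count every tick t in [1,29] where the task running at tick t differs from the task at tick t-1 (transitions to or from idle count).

t=0: ready={A,G,H} → run H
t=1: ready={A,E,G,H} → run H
t=2: ready={A,C,D,E,G,H} → run H
t=3: ready={A,C,D,E,G,H} → run H
t=4: ready={A,C,D,E,G,H} → run H
t=5: ready={A,C,D,E,G,H} → run H
t=6: ready={A,C,D,E,G,H} → run H
t=7: ready={A,C,D,E,G} → run C
t=8: ready={A,C,D,E,G} → run C
t=9: ready={A,C,D,E,G} → run C
t=10: ready={A,C,D,E,G} → run C
t=11: ready={A,D,E,G} → run D
t=12: ready={A,D,E,G} → run D
t=13: ready={A,D,E,G} → run D
t=14: ready={A,D,E,G} → run D
t=15: ready={A,E,G} → run E
t=16: ready={A,E,G} → run E
t=17: ready={A,G} → run A
t=18: ready={A,G} → run A
t=19: ready={A,G} → run A
t=20: ready={A,G} → run A
t=21: ready={A,G} → run A
t=22: ready={A,G} → run A
t=23: ready={A,G} → run A
t=24: ready={A,G} → run A
t=25: ready={G} → run G
t=26: ready={G} → run G
t=27: ready={G} → run G
t=28: (idle)
t=29: (idle)

context switches = 6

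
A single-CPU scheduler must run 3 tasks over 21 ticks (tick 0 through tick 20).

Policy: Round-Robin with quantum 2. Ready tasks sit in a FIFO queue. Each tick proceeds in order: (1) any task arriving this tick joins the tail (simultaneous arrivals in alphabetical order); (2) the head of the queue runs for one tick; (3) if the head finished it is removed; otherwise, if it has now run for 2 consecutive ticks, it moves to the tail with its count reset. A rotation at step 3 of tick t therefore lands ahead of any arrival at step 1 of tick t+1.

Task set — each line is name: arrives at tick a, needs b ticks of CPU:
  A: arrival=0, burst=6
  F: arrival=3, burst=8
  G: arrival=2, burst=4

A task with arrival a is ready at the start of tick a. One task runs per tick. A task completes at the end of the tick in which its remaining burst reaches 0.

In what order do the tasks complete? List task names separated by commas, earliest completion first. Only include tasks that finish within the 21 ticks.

t=0: queue=[A] q_used=0 → run A
t=1: queue=[A] q_used=1 → run A
t=2: queue=[A,G] q_used=0 → run A
t=3: queue=[A,G,F] q_used=1 → run A
t=4: queue=[G,F,A] q_used=0 → run G
t=5: queue=[G,F,A] q_used=1 → run G
t=6: queue=[F,A,G] q_used=0 → run F
t=7: queue=[F,A,G] q_used=1 → run F
t=8: queue=[A,G,F] q_used=0 → run A
t=9: queue=[A,G,F] q_used=1 → run A
t=10: queue=[G,F] q_used=0 → run G
t=11: queue=[G,F] q_used=1 → run G
t=12: queue=[F] q_used=0 → run F
t=13: queue=[F] q_used=1 → run F
t=14: queue=[F] q_used=0 → run F
t=15: queue=[F] q_used=1 → run F
t=16: queue=[F] q_used=0 → run F
t=17: queue=[F] q_used=1 → run F
t=18: (idle)
t=19: (idle)
t=20: (idle)

completion order = A, G, F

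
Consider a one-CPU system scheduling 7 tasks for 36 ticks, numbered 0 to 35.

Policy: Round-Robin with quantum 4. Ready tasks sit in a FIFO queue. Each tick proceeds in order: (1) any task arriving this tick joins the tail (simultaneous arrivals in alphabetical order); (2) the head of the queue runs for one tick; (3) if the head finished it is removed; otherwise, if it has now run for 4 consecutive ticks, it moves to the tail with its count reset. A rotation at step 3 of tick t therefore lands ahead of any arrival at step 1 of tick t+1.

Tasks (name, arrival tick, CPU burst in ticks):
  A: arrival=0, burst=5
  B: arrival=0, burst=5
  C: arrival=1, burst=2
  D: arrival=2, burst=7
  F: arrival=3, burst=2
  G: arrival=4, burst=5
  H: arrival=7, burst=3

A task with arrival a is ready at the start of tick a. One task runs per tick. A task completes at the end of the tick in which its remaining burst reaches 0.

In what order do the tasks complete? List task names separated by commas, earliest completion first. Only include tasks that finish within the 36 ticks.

t=0: queue=[A,B] q_used=0 → run A
t=1: queue=[A,B,C] q_used=1 → run A
t=2: queue=[A,B,C,D] q_used=2 → run A
t=3: queue=[A,B,C,D,F] q_used=3 → run A
t=4: queue=[B,C,D,F,A,G] q_used=0 → run B
t=5: queue=[B,C,D,F,A,G] q_used=1 → run B
t=6: queue=[B,C,D,F,A,G] q_used=2 → run B
t=7: queue=[B,C,D,F,A,G,H] q_used=3 → run B
t=8: queue=[C,D,F,A,G,H,B] q_used=0 → run C
t=9: queue=[C,D,F,A,G,H,B] q_used=1 → run C
t=10: queue=[D,F,A,G,H,B] q_used=0 → run D
t=11: queue=[D,F,A,G,H,B] q_used=1 → run D
t=12: queue=[D,F,A,G,H,B] q_used=2 → run D
t=13: queue=[D,F,A,G,H,B] q_used=3 → run D
t=14: queue=[F,A,G,H,B,D] q_used=0 → run F
t=15: queue=[F,A,G,H,B,D] q_used=1 → run F
t=16: queue=[A,G,H,B,D] q_used=0 → run A
t=17: queue=[G,H,B,D] q_used=0 → run G
t=18: queue=[G,H,B,D] q_used=1 → run G
t=19: queue=[G,H,B,D] q_used=2 → run G
t=20: queue=[G,H,B,D] q_used=3 → run G
t=21: queue=[H,B,D,G] q_used=0 → run H
t=22: queue=[H,B,D,G] q_used=1 → run H
t=23: queue=[H,B,D,G] q_used=2 → run H
t=24: queue=[B,D,G] q_used=0 → run B
t=25: queue=[D,G] q_used=0 → run D
t=26: queue=[D,G] q_used=1 → run D
t=27: queue=[D,G] q_used=2 → run D
t=28: queue=[G] q_used=0 → run G
t=29: (idle)
t=30: (idle)
t=31: (idle)
t=32: (idle)
t=33: (idle)
t=34: (idle)
t=35: (idle)

completion order = C, F, A, H, B, D, G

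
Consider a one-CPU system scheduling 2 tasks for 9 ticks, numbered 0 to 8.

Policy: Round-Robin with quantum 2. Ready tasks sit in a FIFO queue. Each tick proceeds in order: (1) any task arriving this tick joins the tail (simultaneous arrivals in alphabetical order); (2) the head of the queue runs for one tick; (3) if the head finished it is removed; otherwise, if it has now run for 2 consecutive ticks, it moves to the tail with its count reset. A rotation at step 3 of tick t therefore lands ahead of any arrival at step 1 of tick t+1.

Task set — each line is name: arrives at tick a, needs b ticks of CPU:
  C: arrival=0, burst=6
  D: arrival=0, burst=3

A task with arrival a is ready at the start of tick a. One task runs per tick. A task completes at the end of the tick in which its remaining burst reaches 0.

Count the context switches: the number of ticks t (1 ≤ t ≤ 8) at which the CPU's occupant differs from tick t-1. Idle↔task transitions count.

context switches = 4

t=0: queue=[C,D] q_used=0 → run C
t=1: queue=[C,D] q_used=1 → run C
t=2: queue=[D,C] q_used=0 → run D
t=3: queue=[D,C] q_used=1 → run D
t=4: queue=[C,D] q_used=0 → run C
t=5: queue=[C,D] q_used=1 → run C
t=6: queue=[D,C] q_used=0 → run D
t=7: queue=[C] q_used=0 → run C
t=8: queue=[C] q_used=1 → run C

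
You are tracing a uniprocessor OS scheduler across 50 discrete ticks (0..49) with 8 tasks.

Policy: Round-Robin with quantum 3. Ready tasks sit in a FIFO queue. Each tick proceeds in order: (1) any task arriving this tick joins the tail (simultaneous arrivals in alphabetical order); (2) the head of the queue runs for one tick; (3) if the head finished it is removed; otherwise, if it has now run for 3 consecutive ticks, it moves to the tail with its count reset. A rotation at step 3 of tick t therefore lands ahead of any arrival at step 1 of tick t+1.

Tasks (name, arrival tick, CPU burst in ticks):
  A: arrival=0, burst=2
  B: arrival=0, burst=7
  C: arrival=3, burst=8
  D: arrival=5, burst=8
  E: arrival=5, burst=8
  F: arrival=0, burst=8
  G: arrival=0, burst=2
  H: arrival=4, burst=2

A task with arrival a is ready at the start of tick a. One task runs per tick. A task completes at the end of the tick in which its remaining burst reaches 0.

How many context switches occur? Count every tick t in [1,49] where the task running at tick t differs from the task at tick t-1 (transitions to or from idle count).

t=0: queue=[A,B,F,G] q_used=0 → run A
t=1: queue=[A,B,F,G] q_used=1 → run A
t=2: queue=[B,F,G] q_used=0 → run B
t=3: queue=[B,F,G,C] q_used=1 → run B
t=4: queue=[B,F,G,C,H] q_used=2 → run B
t=5: queue=[F,G,C,H,B,D,E] q_used=0 → run F
t=6: queue=[F,G,C,H,B,D,E] q_used=1 → run F
t=7: queue=[F,G,C,H,B,D,E] q_used=2 → run F
t=8: queue=[G,C,H,B,D,E,F] q_used=0 → run G
t=9: queue=[G,C,H,B,D,E,F] q_used=1 → run G
t=10: queue=[C,H,B,D,E,F] q_used=0 → run C
t=11: queue=[C,H,B,D,E,F] q_used=1 → run C
t=12: queue=[C,H,B,D,E,F] q_used=2 → run C
t=13: queue=[H,B,D,E,F,C] q_used=0 → run H
t=14: queue=[H,B,D,E,F,C] q_used=1 → run H
t=15: queue=[B,D,E,F,C] q_used=0 → run B
t=16: queue=[B,D,E,F,C] q_used=1 → run B
t=17: queue=[B,D,E,F,C] q_used=2 → run B
t=18: queue=[D,E,F,C,B] q_used=0 → run D
t=19: queue=[D,E,F,C,B] q_used=1 → run D
t=20: queue=[D,E,F,C,B] q_used=2 → run D
t=21: queue=[E,F,C,B,D] q_used=0 → run E
t=22: queue=[E,F,C,B,D] q_used=1 → run E
t=23: queue=[E,F,C,B,D] q_used=2 → run E
t=24: queue=[F,C,B,D,E] q_used=0 → run F
t=25: queue=[F,C,B,D,E] q_used=1 → run F
t=26: queue=[F,C,B,D,E] q_used=2 → run F
t=27: queue=[C,B,D,E,F] q_used=0 → run C
t=28: queue=[C,B,D,E,F] q_used=1 → run C
t=29: queue=[C,B,D,E,F] q_used=2 → run C
t=30: queue=[B,D,E,F,C] q_used=0 → run B
t=31: queue=[D,E,F,C] q_used=0 → run D
t=32: queue=[D,E,F,C] q_used=1 → run D
t=33: queue=[D,E,F,C] q_used=2 → run D
t=34: queue=[E,F,C,D] q_used=0 → run E
t=35: queue=[E,F,C,D] q_used=1 → run E
t=36: queue=[E,F,C,D] q_used=2 → run E
t=37: queue=[F,C,D,E] q_used=0 → run F
t=38: queue=[F,C,D,E] q_used=1 → run F
t=39: queue=[C,D,E] q_used=0 → run C
t=40: queue=[C,D,E] q_used=1 → run C
t=41: queue=[D,E] q_used=0 → run D
t=42: queue=[D,E] q_used=1 → run D
t=43: queue=[E] q_used=0 → run E
t=44: queue=[E] q_used=1 → run E
t=45: (idle)
t=46: (idle)
t=47: (idle)
t=48: (idle)
t=49: (idle)

context switches = 18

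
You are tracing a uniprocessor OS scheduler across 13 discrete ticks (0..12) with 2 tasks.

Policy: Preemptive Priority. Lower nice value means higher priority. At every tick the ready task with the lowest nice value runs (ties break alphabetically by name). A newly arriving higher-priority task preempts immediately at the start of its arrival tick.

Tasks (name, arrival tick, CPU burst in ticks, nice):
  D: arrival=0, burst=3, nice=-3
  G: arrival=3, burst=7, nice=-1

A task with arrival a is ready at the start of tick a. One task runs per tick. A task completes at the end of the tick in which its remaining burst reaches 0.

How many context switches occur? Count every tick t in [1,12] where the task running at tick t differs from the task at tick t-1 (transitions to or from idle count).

t=0: ready={D} → run D
t=1: ready={D} → run D
t=2: ready={D} → run D
t=3: ready={G} → run G
t=4: ready={G} → run G
t=5: ready={G} → run G
t=6: ready={G} → run G
t=7: ready={G} → run G
t=8: ready={G} → run G
t=9: ready={G} → run G
t=10: (idle)
t=11: (idle)
t=12: (idle)

context switches = 2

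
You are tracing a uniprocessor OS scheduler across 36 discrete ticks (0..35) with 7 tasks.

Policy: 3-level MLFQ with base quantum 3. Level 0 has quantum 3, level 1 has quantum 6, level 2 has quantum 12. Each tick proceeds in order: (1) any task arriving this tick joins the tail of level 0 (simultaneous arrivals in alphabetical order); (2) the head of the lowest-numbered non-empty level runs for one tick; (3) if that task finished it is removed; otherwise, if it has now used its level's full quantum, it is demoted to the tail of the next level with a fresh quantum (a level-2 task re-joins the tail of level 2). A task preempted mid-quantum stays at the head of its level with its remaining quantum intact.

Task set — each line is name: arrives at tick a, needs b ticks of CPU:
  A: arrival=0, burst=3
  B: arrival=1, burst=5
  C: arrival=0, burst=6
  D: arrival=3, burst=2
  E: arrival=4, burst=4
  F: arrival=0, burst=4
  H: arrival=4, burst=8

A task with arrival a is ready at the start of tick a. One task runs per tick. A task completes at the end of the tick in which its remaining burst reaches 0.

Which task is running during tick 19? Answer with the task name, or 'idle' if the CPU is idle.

running at tick 19 = H

t=0: L0/L1/L2 = ACF/-/- → run A
t=1: L0/L1/L2 = ACFB/-/- → run A
t=2: L0/L1/L2 = ACFB/-/- → run A
t=3: L0/L1/L2 = CFBD/-/- → run C
t=4: L0/L1/L2 = CFBDEH/-/- → run C
t=5: L0/L1/L2 = CFBDEH/-/- → run C
t=6: L0/L1/L2 = FBDEH/C/- → run F
t=7: L0/L1/L2 = FBDEH/C/- → run F
t=8: L0/L1/L2 = FBDEH/C/- → run F
t=9: L0/L1/L2 = BDEH/CF/- → run B
t=10: L0/L1/L2 = BDEH/CF/- → run B
t=11: L0/L1/L2 = BDEH/CF/- → run B
t=12: L0/L1/L2 = DEH/CFB/- → run D
t=13: L0/L1/L2 = DEH/CFB/- → run D
t=14: L0/L1/L2 = EH/CFB/- → run E
t=15: L0/L1/L2 = EH/CFB/- → run E
t=16: L0/L1/L2 = EH/CFB/- → run E
t=17: L0/L1/L2 = H/CFBE/- → run H
t=18: L0/L1/L2 = H/CFBE/- → run H
t=19: L0/L1/L2 = H/CFBE/- → run H
t=20: L0/L1/L2 = -/CFBEH/- → run C
t=21: L0/L1/L2 = -/CFBEH/- → run C
t=22: L0/L1/L2 = -/CFBEH/- → run C
t=23: L0/L1/L2 = -/FBEH/- → run F
t=24: L0/L1/L2 = -/BEH/- → run B
t=25: L0/L1/L2 = -/BEH/- → run B
t=26: L0/L1/L2 = -/EH/- → run E
t=27: L0/L1/L2 = -/H/- → run H
t=28: L0/L1/L2 = -/H/- → run H
t=29: L0/L1/L2 = -/H/- → run H
t=30: L0/L1/L2 = -/H/- → run H
t=31: L0/L1/L2 = -/H/- → run H
t=32: (idle)
t=33: (idle)
t=34: (idle)
t=35: (idle)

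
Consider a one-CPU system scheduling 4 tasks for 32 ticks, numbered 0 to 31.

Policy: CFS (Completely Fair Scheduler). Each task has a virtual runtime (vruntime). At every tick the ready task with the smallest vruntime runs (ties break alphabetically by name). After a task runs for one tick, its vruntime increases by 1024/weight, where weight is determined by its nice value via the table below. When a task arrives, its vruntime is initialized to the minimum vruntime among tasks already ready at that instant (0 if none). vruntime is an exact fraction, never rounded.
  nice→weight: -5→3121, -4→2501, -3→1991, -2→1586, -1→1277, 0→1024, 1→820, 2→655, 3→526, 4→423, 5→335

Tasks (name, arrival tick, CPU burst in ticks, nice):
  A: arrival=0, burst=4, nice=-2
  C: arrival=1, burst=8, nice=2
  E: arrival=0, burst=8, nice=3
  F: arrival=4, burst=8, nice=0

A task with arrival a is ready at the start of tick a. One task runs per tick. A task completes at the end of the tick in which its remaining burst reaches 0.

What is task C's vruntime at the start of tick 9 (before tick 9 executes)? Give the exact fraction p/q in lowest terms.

t=0: vr[A=0 E=0] → run A
t=1: vr[A=512/793 C=0 E=0] → run C
t=2: vr[A=512/793 C=1024/655 E=0] → run E
t=3: vr[A=512/793 C=1024/655 E=512/263] → run A
t=4: vr[A=1024/793 C=1024/655 E=512/263 F=1024/793] → run A
t=5: vr[A=1536/793 C=1024/655 E=512/263 F=1024/793] → run F
t=6: vr[A=1536/793 C=1024/655 E=512/263 F=1817/793] → run C
t=7: vr[A=1536/793 C=2048/655 E=512/263 F=1817/793] → run A
t=8: vr[C=2048/655 E=512/263 F=1817/793] → run E
t=9: vr[C=2048/655 E=1024/263 F=1817/793] → run F
t=10: vr[C=2048/655 E=1024/263 F=2610/793] → run C
t=11: vr[C=3072/655 E=1024/263 F=2610/793] → run F
t=12: vr[C=3072/655 E=1024/263 F=3403/793] → run E
t=13: vr[C=3072/655 E=1536/263 F=3403/793] → run F
t=14: vr[C=3072/655 E=1536/263 F=4196/793] → run C
t=15: vr[C=4096/655 E=1536/263 F=4196/793] → run F
t=16: vr[C=4096/655 E=1536/263 F=4989/793] → run E
t=17: vr[C=4096/655 E=2048/263 F=4989/793] → run C
t=18: vr[C=1024/131 E=2048/263 F=4989/793] → run F
t=19: vr[C=1024/131 E=2048/263 F=5782/793] → run F
t=20: vr[C=1024/131 E=2048/263 F=6575/793] → run E
t=21: vr[C=1024/131 E=2560/263 F=6575/793] → run C
t=22: vr[C=6144/655 E=2560/263 F=6575/793] → run F
t=23: vr[C=6144/655 E=2560/263] → run C
t=24: vr[C=7168/655 E=2560/263] → run E
t=25: vr[C=7168/655 E=3072/263] → run C
t=26: vr[E=3072/263] → run E
t=27: vr[E=3584/263] → run E
t=28: (idle)
t=29: (idle)
t=30: (idle)
t=31: (idle)

vruntime(C, start of tick 9) = 2048/655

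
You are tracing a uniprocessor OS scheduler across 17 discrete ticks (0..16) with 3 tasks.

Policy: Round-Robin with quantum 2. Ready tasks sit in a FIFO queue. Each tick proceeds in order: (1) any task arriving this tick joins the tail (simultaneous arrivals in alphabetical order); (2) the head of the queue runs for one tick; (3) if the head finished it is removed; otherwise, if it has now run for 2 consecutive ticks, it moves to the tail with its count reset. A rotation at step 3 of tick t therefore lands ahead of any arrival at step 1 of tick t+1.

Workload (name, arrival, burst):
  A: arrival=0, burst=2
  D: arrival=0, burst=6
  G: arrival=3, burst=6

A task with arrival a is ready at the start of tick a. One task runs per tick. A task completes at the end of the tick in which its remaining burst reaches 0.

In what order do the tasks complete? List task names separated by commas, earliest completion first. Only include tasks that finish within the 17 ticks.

completion order = A, D, G

t=0: queue=[A,D] q_used=0 → run A
t=1: queue=[A,D] q_used=1 → run A
t=2: queue=[D] q_used=0 → run D
t=3: queue=[D,G] q_used=1 → run D
t=4: queue=[G,D] q_used=0 → run G
t=5: queue=[G,D] q_used=1 → run G
t=6: queue=[D,G] q_used=0 → run D
t=7: queue=[D,G] q_used=1 → run D
t=8: queue=[G,D] q_used=0 → run G
t=9: queue=[G,D] q_used=1 → run G
t=10: queue=[D,G] q_used=0 → run D
t=11: queue=[D,G] q_used=1 → run D
t=12: queue=[G] q_used=0 → run G
t=13: queue=[G] q_used=1 → run G
t=14: (idle)
t=15: (idle)
t=16: (idle)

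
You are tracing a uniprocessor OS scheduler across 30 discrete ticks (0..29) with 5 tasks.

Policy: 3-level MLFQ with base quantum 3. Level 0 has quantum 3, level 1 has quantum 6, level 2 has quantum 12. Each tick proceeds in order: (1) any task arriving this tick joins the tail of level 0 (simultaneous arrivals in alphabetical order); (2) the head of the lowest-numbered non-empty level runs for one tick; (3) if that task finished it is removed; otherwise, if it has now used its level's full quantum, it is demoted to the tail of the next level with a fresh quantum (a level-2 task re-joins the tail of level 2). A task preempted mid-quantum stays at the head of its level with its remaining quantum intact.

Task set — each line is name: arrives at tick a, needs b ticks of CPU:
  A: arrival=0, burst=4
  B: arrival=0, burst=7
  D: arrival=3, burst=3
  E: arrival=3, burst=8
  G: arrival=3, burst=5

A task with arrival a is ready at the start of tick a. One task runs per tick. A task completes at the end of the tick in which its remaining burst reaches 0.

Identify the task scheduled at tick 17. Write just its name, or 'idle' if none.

t=0: L0/L1/L2 = AB/-/- → run A
t=1: L0/L1/L2 = AB/-/- → run A
t=2: L0/L1/L2 = AB/-/- → run A
t=3: L0/L1/L2 = BDEG/A/- → run B
t=4: L0/L1/L2 = BDEG/A/- → run B
t=5: L0/L1/L2 = BDEG/A/- → run B
t=6: L0/L1/L2 = DEG/AB/- → run D
t=7: L0/L1/L2 = DEG/AB/- → run D
t=8: L0/L1/L2 = DEG/AB/- → run D
t=9: L0/L1/L2 = EG/AB/- → run E
t=10: L0/L1/L2 = EG/AB/- → run E
t=11: L0/L1/L2 = EG/AB/- → run E
t=12: L0/L1/L2 = G/ABE/- → run G
t=13: L0/L1/L2 = G/ABE/- → run G
t=14: L0/L1/L2 = G/ABE/- → run G
t=15: L0/L1/L2 = -/ABEG/- → run A
t=16: L0/L1/L2 = -/BEG/- → run B
t=17: L0/L1/L2 = -/BEG/- → run B
t=18: L0/L1/L2 = -/BEG/- → run B
t=19: L0/L1/L2 = -/BEG/- → run B
t=20: L0/L1/L2 = -/EG/- → run E
t=21: L0/L1/L2 = -/EG/- → run E
t=22: L0/L1/L2 = -/EG/- → run E
t=23: L0/L1/L2 = -/EG/- → run E
t=24: L0/L1/L2 = -/EG/- → run E
t=25: L0/L1/L2 = -/G/- → run G
t=26: L0/L1/L2 = -/G/- → run G
t=27: (idle)
t=28: (idle)
t=29: (idle)

running at tick 17 = B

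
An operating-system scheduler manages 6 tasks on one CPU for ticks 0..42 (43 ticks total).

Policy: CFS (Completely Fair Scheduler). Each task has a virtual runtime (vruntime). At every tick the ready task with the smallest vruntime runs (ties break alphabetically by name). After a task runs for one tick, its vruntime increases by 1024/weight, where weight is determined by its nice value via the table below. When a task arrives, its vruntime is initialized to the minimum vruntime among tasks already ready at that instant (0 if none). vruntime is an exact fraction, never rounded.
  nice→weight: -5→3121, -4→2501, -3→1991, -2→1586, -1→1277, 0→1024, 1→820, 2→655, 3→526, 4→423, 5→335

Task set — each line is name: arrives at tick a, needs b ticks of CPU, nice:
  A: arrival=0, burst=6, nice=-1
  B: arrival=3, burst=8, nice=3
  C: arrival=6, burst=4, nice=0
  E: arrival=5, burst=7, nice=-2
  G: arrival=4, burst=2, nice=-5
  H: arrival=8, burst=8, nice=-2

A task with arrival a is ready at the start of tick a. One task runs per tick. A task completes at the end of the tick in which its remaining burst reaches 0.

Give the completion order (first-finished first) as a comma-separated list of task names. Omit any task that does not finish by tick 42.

t=0: vr[A=0] → run A
t=1: vr[A=1024/1277] → run A
t=2: vr[A=2048/1277] → run A
t=3: vr[A=3072/1277 B=3072/1277] → run A
t=4: vr[A=4096/1277 B=3072/1277 G=3072/1277] → run B
t=5: vr[A=4096/1277 B=1461760/335851 E=3072/1277 G=3072/1277] → run E
t=6: vr[A=4096/1277 B=1461760/335851 C=3072/1277 E=3089920/1012661 G=3072/1277] → run C
t=7: vr[A=4096/1277 B=1461760/335851 C=4349/1277 E=3089920/1012661 G=3072/1277] → run G
t=8: vr[A=4096/1277 B=1461760/335851 C=4349/1277 E=3089920/1012661 G=10895360/3985517 H=10895360/3985517] → run G
t=9: vr[A=4096/1277 B=1461760/335851 C=4349/1277 E=3089920/1012661 H=10895360/3985517] → run H
t=10: vr[A=4096/1277 B=1461760/335851 C=4349/1277 E=3089920/1012661 H=10680605184/3160514981] → run E
t=11: vr[A=4096/1277 B=1461760/335851 C=4349/1277 E=3743744/1012661 H=10680605184/3160514981] → run A
t=12: vr[A=5120/1277 B=1461760/335851 C=4349/1277 E=3743744/1012661 H=10680605184/3160514981] → run H
t=13: vr[A=5120/1277 B=1461760/335851 C=4349/1277 E=3743744/1012661 H=12721189888/3160514981] → run C
t=14: vr[A=5120/1277 B=1461760/335851 C=5626/1277 E=3743744/1012661 H=12721189888/3160514981] → run E
t=15: vr[A=5120/1277 B=1461760/335851 C=5626/1277 E=4397568/1012661 H=12721189888/3160514981] → run A
t=16: vr[B=1461760/335851 C=5626/1277 E=4397568/1012661 H=12721189888/3160514981] → run H
t=17: vr[B=1461760/335851 C=5626/1277 E=4397568/1012661 H=14761774592/3160514981] → run E
t=18: vr[B=1461760/335851 C=5626/1277 E=5051392/1012661 H=14761774592/3160514981] → run B
t=19: vr[B=2115584/335851 C=5626/1277 E=5051392/1012661 H=14761774592/3160514981] → run C
t=20: vr[B=2115584/335851 C=6903/1277 E=5051392/1012661 H=14761774592/3160514981] → run H
t=21: vr[B=2115584/335851 C=6903/1277 E=5051392/1012661 H=16802359296/3160514981] → run E
t=22: vr[B=2115584/335851 C=6903/1277 E=5705216/1012661 H=16802359296/3160514981] → run H
t=23: vr[B=2115584/335851 C=6903/1277 E=5705216/1012661 H=18842944000/3160514981] → run C
t=24: vr[B=2115584/335851 E=5705216/1012661 H=18842944000/3160514981] → run E
t=25: vr[B=2115584/335851 E=6359040/1012661 H=18842944000/3160514981] → run H
t=26: vr[B=2115584/335851 E=6359040/1012661 H=20883528704/3160514981] → run E
t=27: vr[B=2115584/335851 H=20883528704/3160514981] → run B
t=28: vr[B=2769408/335851 H=20883528704/3160514981] → run H
t=29: vr[B=2769408/335851 H=22924113408/3160514981] → run H
t=30: vr[B=2769408/335851] → run B
t=31: vr[B=3423232/335851] → run B
t=32: vr[B=4077056/335851] → run B
t=33: vr[B=4730880/335851] → run B
t=34: vr[B=5384704/335851] → run B
t=35: (idle)
t=36: (idle)
t=37: (idle)
t=38: (idle)
t=39: (idle)
t=40: (idle)
t=41: (idle)
t=42: (idle)

completion order = G, A, C, E, H, B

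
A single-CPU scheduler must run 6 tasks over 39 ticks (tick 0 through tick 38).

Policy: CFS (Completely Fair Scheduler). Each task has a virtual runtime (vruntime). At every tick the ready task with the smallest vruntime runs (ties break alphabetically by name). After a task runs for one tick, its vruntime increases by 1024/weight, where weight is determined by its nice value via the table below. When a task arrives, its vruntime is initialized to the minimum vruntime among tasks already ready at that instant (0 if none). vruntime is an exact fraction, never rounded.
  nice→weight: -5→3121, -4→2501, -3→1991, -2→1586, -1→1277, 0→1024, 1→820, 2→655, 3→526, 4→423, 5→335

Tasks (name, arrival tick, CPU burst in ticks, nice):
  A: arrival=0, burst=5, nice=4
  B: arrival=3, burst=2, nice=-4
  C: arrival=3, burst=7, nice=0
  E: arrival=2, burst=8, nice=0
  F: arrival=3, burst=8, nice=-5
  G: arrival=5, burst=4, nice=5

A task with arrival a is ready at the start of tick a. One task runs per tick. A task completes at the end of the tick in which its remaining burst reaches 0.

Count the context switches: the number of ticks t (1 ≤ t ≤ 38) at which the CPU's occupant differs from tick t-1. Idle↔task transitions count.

t=0: vr[A=0] → run A
t=1: vr[A=1024/423] → run A
t=2: vr[A=2048/423 E=2048/423] → run A
t=3: vr[A=1024/141 B=2048/423 C=2048/423 E=2048/423 F=2048/423] → run B
t=4: vr[A=1024/141 B=5555200/1057923 C=2048/423 E=2048/423 F=2048/423] → run C
t=5: vr[A=1024/141 B=5555200/1057923 C=2471/423 E=2048/423 F=2048/423 G=2048/423] → run E
t=6: vr[A=1024/141 B=5555200/1057923 C=2471/423 E=2471/423 F=2048/423 G=2048/423] → run F
t=7: vr[A=1024/141 B=5555200/1057923 C=2471/423 E=2471/423 F=6824960/1320183 G=2048/423] → run G
t=8: vr[A=1024/141 B=5555200/1057923 C=2471/423 E=2471/423 F=6824960/1320183 G=1119232/141705] → run F
t=9: vr[A=1024/141 B=5555200/1057923 C=2471/423 E=2471/423 F=7258112/1320183 G=1119232/141705] → run B
t=10: vr[A=1024/141 C=2471/423 E=2471/423 F=7258112/1320183 G=1119232/141705] → run F
t=11: vr[A=1024/141 C=2471/423 E=2471/423 F=7691264/1320183 G=1119232/141705] → run F
t=12: vr[A=1024/141 C=2471/423 E=2471/423 F=8124416/1320183 G=1119232/141705] → run C
t=13: vr[A=1024/141 C=2894/423 E=2471/423 F=8124416/1320183 G=1119232/141705] → run E
t=14: vr[A=1024/141 C=2894/423 E=2894/423 F=8124416/1320183 G=1119232/141705] → run F
t=15: vr[A=1024/141 C=2894/423 E=2894/423 F=8557568/1320183 G=1119232/141705] → run F
t=16: vr[A=1024/141 C=2894/423 E=2894/423 F=8990720/1320183 G=1119232/141705] → run F
t=17: vr[A=1024/141 C=2894/423 E=2894/423 F=9423872/1320183 G=1119232/141705] → run C
t=18: vr[A=1024/141 C=3317/423 E=2894/423 F=9423872/1320183 G=1119232/141705] → run E
t=19: vr[A=1024/141 C=3317/423 E=3317/423 F=9423872/1320183 G=1119232/141705] → run F
t=20: vr[A=1024/141 C=3317/423 E=3317/423 G=1119232/141705] → run A
t=21: vr[A=4096/423 C=3317/423 E=3317/423 G=1119232/141705] → run C
t=22: vr[A=4096/423 C=3740/423 E=3317/423 G=1119232/141705] → run E
t=23: vr[A=4096/423 C=3740/423 E=3740/423 G=1119232/141705] → run G
t=24: vr[A=4096/423 C=3740/423 E=3740/423 G=1552384/141705] → run C
t=25: vr[A=4096/423 C=4163/423 E=3740/423 G=1552384/141705] → run E
t=26: vr[A=4096/423 C=4163/423 E=4163/423 G=1552384/141705] → run A
t=27: vr[C=4163/423 E=4163/423 G=1552384/141705] → run C
t=28: vr[C=4586/423 E=4163/423 G=1552384/141705] → run E
t=29: vr[C=4586/423 E=4586/423 G=1552384/141705] → run C
t=30: vr[E=4586/423 G=1552384/141705] → run E
t=31: vr[E=5009/423 G=1552384/141705] → run G
t=32: vr[E=5009/423 G=1985536/141705] → run E
t=33: vr[G=1985536/141705] → run G
t=34: (idle)
t=35: (idle)
t=36: (idle)
t=37: (idle)
t=38: (idle)

context switches = 29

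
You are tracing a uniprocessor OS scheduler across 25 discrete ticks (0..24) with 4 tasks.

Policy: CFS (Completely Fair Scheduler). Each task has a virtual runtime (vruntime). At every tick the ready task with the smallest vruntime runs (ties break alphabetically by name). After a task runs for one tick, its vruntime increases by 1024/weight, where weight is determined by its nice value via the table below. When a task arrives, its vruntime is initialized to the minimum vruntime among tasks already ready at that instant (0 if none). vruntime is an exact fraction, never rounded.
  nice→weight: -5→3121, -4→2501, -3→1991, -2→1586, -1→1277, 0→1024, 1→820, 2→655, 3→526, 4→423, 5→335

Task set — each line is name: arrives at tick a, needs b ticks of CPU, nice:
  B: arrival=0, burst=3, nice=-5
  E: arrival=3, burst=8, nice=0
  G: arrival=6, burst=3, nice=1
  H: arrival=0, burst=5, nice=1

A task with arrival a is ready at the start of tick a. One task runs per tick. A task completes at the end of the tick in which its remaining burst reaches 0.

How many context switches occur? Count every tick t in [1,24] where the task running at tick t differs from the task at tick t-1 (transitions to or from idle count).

t=0: vr[B=0 H=0] → run B
t=1: vr[B=1024/3121 H=0] → run H
t=2: vr[B=1024/3121 H=256/205] → run B
t=3: vr[B=2048/3121 E=2048/3121 H=256/205] → run B
t=4: vr[E=2048/3121 H=256/205] → run E
t=5: vr[E=5169/3121 H=256/205] → run H
t=6: vr[E=5169/3121 G=5169/3121 H=512/205] → run E
t=7: vr[E=8290/3121 G=5169/3121 H=512/205] → run G
t=8: vr[E=8290/3121 G=1858621/639805 H=512/205] → run H
t=9: vr[E=8290/3121 G=1858621/639805 H=768/205] → run E
t=10: vr[E=11411/3121 G=1858621/639805 H=768/205] → run G
t=11: vr[E=11411/3121 G=2657597/639805 H=768/205] → run E
t=12: vr[E=14532/3121 G=2657597/639805 H=768/205] → run H
t=13: vr[E=14532/3121 G=2657597/639805 H=1024/205] → run G
t=14: vr[E=14532/3121 H=1024/205] → run E
t=15: vr[E=17653/3121 H=1024/205] → run H
t=16: vr[E=17653/3121] → run E
t=17: vr[E=20774/3121] → run E
t=18: vr[E=23895/3121] → run E
t=19: (idle)
t=20: (idle)
t=21: (idle)
t=22: (idle)
t=23: (idle)
t=24: (idle)

context switches = 16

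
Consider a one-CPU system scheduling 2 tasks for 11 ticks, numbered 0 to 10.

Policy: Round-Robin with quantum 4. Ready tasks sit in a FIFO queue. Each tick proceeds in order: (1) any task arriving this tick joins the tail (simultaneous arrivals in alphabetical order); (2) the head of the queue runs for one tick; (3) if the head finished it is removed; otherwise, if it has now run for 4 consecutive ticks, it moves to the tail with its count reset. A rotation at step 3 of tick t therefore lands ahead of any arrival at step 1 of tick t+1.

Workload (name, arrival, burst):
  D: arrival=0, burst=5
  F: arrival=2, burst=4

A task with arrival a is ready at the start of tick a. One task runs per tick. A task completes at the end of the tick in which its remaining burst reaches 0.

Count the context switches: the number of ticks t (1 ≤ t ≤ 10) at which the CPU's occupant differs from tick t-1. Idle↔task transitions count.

context switches = 3

t=0: queue=[D] q_used=0 → run D
t=1: queue=[D] q_used=1 → run D
t=2: queue=[D,F] q_used=2 → run D
t=3: queue=[D,F] q_used=3 → run D
t=4: queue=[F,D] q_used=0 → run F
t=5: queue=[F,D] q_used=1 → run F
t=6: queue=[F,D] q_used=2 → run F
t=7: queue=[F,D] q_used=3 → run F
t=8: queue=[D] q_used=0 → run D
t=9: (idle)
t=10: (idle)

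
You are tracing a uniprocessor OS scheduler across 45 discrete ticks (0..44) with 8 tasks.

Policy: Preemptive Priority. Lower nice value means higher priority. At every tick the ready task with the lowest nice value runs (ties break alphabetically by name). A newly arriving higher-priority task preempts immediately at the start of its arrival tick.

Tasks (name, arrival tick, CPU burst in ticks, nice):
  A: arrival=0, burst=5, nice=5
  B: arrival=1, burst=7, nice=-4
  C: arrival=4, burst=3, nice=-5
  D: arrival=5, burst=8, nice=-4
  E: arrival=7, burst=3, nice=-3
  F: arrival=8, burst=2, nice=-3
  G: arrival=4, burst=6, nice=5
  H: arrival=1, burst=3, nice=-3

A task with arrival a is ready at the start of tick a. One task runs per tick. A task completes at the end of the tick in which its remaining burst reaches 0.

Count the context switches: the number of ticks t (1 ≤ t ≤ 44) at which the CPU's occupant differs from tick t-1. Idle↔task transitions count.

context switches = 10

t=0: ready={A} → run A
t=1: ready={A,B,H} → run B
t=2: ready={A,B,H} → run B
t=3: ready={A,B,H} → run B
t=4: ready={A,B,C,G,H} → run C
t=5: ready={A,B,C,D,G,H} → run C
t=6: ready={A,B,C,D,G,H} → run C
t=7: ready={A,B,D,E,G,H} → run B
t=8: ready={A,B,D,E,F,G,H} → run B
t=9: ready={A,B,D,E,F,G,H} → run B
t=10: ready={A,B,D,E,F,G,H} → run B
t=11: ready={A,D,E,F,G,H} → run D
t=12: ready={A,D,E,F,G,H} → run D
t=13: ready={A,D,E,F,G,H} → run D
t=14: ready={A,D,E,F,G,H} → run D
t=15: ready={A,D,E,F,G,H} → run D
t=16: ready={A,D,E,F,G,H} → run D
t=17: ready={A,D,E,F,G,H} → run D
t=18: ready={A,D,E,F,G,H} → run D
t=19: ready={A,E,F,G,H} → run E
t=20: ready={A,E,F,G,H} → run E
t=21: ready={A,E,F,G,H} → run E
t=22: ready={A,F,G,H} → run F
t=23: ready={A,F,G,H} → run F
t=24: ready={A,G,H} → run H
t=25: ready={A,G,H} → run H
t=26: ready={A,G,H} → run H
t=27: ready={A,G} → run A
t=28: ready={A,G} → run A
t=29: ready={A,G} → run A
t=30: ready={A,G} → run A
t=31: ready={G} → run G
t=32: ready={G} → run G
t=33: ready={G} → run G
t=34: ready={G} → run G
t=35: ready={G} → run G
t=36: ready={G} → run G
t=37: (idle)
t=38: (idle)
t=39: (idle)
t=40: (idle)
t=41: (idle)
t=42: (idle)
t=43: (idle)
t=44: (idle)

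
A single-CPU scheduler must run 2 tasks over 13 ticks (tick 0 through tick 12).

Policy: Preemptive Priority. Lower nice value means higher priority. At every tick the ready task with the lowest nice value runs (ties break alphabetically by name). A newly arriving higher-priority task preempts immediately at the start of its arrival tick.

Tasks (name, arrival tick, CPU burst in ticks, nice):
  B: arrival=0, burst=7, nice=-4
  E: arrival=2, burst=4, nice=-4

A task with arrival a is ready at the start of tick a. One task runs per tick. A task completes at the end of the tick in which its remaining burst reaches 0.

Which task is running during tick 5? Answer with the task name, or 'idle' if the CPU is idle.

t=0: ready={B} → run B
t=1: ready={B} → run B
t=2: ready={B,E} → run B
t=3: ready={B,E} → run B
t=4: ready={B,E} → run B
t=5: ready={B,E} → run B
t=6: ready={B,E} → run B
t=7: ready={E} → run E
t=8: ready={E} → run E
t=9: ready={E} → run E
t=10: ready={E} → run E
t=11: (idle)
t=12: (idle)

running at tick 5 = B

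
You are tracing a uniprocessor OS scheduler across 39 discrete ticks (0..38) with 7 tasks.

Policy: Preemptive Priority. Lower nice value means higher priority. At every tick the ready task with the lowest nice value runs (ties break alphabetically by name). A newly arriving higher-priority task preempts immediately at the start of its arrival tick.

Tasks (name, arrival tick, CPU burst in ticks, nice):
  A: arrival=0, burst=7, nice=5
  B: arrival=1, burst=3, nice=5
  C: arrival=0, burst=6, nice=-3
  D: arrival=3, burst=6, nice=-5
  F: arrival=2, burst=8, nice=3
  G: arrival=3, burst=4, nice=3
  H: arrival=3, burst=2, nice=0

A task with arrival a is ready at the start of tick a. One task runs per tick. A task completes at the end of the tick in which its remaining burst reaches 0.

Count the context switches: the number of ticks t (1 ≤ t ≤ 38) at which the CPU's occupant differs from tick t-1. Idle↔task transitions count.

context switches = 8

t=0: ready={A,C} → run C
t=1: ready={A,B,C} → run C
t=2: ready={A,B,C,F} → run C
t=3: ready={A,B,C,D,F,G,H} → run D
t=4: ready={A,B,C,D,F,G,H} → run D
t=5: ready={A,B,C,D,F,G,H} → run D
t=6: ready={A,B,C,D,F,G,H} → run D
t=7: ready={A,B,C,D,F,G,H} → run D
t=8: ready={A,B,C,D,F,G,H} → run D
t=9: ready={A,B,C,F,G,H} → run C
t=10: ready={A,B,C,F,G,H} → run C
t=11: ready={A,B,C,F,G,H} → run C
t=12: ready={A,B,F,G,H} → run H
t=13: ready={A,B,F,G,H} → run H
t=14: ready={A,B,F,G} → run F
t=15: ready={A,B,F,G} → run F
t=16: ready={A,B,F,G} → run F
t=17: ready={A,B,F,G} → run F
t=18: ready={A,B,F,G} → run F
t=19: ready={A,B,F,G} → run F
t=20: ready={A,B,F,G} → run F
t=21: ready={A,B,F,G} → run F
t=22: ready={A,B,G} → run G
t=23: ready={A,B,G} → run G
t=24: ready={A,B,G} → run G
t=25: ready={A,B,G} → run G
t=26: ready={A,B} → run A
t=27: ready={A,B} → run A
t=28: ready={A,B} → run A
t=29: ready={A,B} → run A
t=30: ready={A,B} → run A
t=31: ready={A,B} → run A
t=32: ready={A,B} → run A
t=33: ready={B} → run B
t=34: ready={B} → run B
t=35: ready={B} → run B
t=36: (idle)
t=37: (idle)
t=38: (idle)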